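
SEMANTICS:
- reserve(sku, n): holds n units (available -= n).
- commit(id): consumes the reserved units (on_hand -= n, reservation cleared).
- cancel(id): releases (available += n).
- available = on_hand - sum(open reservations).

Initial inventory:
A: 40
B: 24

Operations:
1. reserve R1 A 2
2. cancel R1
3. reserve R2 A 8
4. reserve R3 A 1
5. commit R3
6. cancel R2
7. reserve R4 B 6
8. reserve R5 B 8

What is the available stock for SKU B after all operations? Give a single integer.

Answer: 10

Derivation:
Step 1: reserve R1 A 2 -> on_hand[A=40 B=24] avail[A=38 B=24] open={R1}
Step 2: cancel R1 -> on_hand[A=40 B=24] avail[A=40 B=24] open={}
Step 3: reserve R2 A 8 -> on_hand[A=40 B=24] avail[A=32 B=24] open={R2}
Step 4: reserve R3 A 1 -> on_hand[A=40 B=24] avail[A=31 B=24] open={R2,R3}
Step 5: commit R3 -> on_hand[A=39 B=24] avail[A=31 B=24] open={R2}
Step 6: cancel R2 -> on_hand[A=39 B=24] avail[A=39 B=24] open={}
Step 7: reserve R4 B 6 -> on_hand[A=39 B=24] avail[A=39 B=18] open={R4}
Step 8: reserve R5 B 8 -> on_hand[A=39 B=24] avail[A=39 B=10] open={R4,R5}
Final available[B] = 10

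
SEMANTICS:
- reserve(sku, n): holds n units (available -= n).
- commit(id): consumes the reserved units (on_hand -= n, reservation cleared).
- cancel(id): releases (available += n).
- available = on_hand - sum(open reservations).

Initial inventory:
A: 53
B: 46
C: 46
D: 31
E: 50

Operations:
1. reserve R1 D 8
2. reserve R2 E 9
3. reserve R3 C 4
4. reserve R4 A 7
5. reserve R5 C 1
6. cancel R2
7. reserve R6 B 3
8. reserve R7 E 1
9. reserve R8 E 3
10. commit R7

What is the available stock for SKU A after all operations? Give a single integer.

Answer: 46

Derivation:
Step 1: reserve R1 D 8 -> on_hand[A=53 B=46 C=46 D=31 E=50] avail[A=53 B=46 C=46 D=23 E=50] open={R1}
Step 2: reserve R2 E 9 -> on_hand[A=53 B=46 C=46 D=31 E=50] avail[A=53 B=46 C=46 D=23 E=41] open={R1,R2}
Step 3: reserve R3 C 4 -> on_hand[A=53 B=46 C=46 D=31 E=50] avail[A=53 B=46 C=42 D=23 E=41] open={R1,R2,R3}
Step 4: reserve R4 A 7 -> on_hand[A=53 B=46 C=46 D=31 E=50] avail[A=46 B=46 C=42 D=23 E=41] open={R1,R2,R3,R4}
Step 5: reserve R5 C 1 -> on_hand[A=53 B=46 C=46 D=31 E=50] avail[A=46 B=46 C=41 D=23 E=41] open={R1,R2,R3,R4,R5}
Step 6: cancel R2 -> on_hand[A=53 B=46 C=46 D=31 E=50] avail[A=46 B=46 C=41 D=23 E=50] open={R1,R3,R4,R5}
Step 7: reserve R6 B 3 -> on_hand[A=53 B=46 C=46 D=31 E=50] avail[A=46 B=43 C=41 D=23 E=50] open={R1,R3,R4,R5,R6}
Step 8: reserve R7 E 1 -> on_hand[A=53 B=46 C=46 D=31 E=50] avail[A=46 B=43 C=41 D=23 E=49] open={R1,R3,R4,R5,R6,R7}
Step 9: reserve R8 E 3 -> on_hand[A=53 B=46 C=46 D=31 E=50] avail[A=46 B=43 C=41 D=23 E=46] open={R1,R3,R4,R5,R6,R7,R8}
Step 10: commit R7 -> on_hand[A=53 B=46 C=46 D=31 E=49] avail[A=46 B=43 C=41 D=23 E=46] open={R1,R3,R4,R5,R6,R8}
Final available[A] = 46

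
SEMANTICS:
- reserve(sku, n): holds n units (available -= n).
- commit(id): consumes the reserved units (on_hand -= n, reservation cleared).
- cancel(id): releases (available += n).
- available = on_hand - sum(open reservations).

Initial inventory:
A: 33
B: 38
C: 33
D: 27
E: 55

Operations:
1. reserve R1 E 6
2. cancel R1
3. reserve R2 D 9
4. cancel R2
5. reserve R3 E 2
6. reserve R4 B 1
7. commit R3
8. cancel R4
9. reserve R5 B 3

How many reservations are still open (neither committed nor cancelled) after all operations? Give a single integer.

Answer: 1

Derivation:
Step 1: reserve R1 E 6 -> on_hand[A=33 B=38 C=33 D=27 E=55] avail[A=33 B=38 C=33 D=27 E=49] open={R1}
Step 2: cancel R1 -> on_hand[A=33 B=38 C=33 D=27 E=55] avail[A=33 B=38 C=33 D=27 E=55] open={}
Step 3: reserve R2 D 9 -> on_hand[A=33 B=38 C=33 D=27 E=55] avail[A=33 B=38 C=33 D=18 E=55] open={R2}
Step 4: cancel R2 -> on_hand[A=33 B=38 C=33 D=27 E=55] avail[A=33 B=38 C=33 D=27 E=55] open={}
Step 5: reserve R3 E 2 -> on_hand[A=33 B=38 C=33 D=27 E=55] avail[A=33 B=38 C=33 D=27 E=53] open={R3}
Step 6: reserve R4 B 1 -> on_hand[A=33 B=38 C=33 D=27 E=55] avail[A=33 B=37 C=33 D=27 E=53] open={R3,R4}
Step 7: commit R3 -> on_hand[A=33 B=38 C=33 D=27 E=53] avail[A=33 B=37 C=33 D=27 E=53] open={R4}
Step 8: cancel R4 -> on_hand[A=33 B=38 C=33 D=27 E=53] avail[A=33 B=38 C=33 D=27 E=53] open={}
Step 9: reserve R5 B 3 -> on_hand[A=33 B=38 C=33 D=27 E=53] avail[A=33 B=35 C=33 D=27 E=53] open={R5}
Open reservations: ['R5'] -> 1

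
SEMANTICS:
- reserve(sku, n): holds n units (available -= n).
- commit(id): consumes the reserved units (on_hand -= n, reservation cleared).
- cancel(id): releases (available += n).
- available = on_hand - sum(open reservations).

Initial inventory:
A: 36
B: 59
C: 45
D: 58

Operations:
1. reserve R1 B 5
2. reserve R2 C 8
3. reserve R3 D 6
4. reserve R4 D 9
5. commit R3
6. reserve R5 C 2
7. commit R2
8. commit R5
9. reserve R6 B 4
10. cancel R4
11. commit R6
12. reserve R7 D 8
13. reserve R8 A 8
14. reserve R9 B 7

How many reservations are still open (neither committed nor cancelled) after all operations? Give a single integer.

Answer: 4

Derivation:
Step 1: reserve R1 B 5 -> on_hand[A=36 B=59 C=45 D=58] avail[A=36 B=54 C=45 D=58] open={R1}
Step 2: reserve R2 C 8 -> on_hand[A=36 B=59 C=45 D=58] avail[A=36 B=54 C=37 D=58] open={R1,R2}
Step 3: reserve R3 D 6 -> on_hand[A=36 B=59 C=45 D=58] avail[A=36 B=54 C=37 D=52] open={R1,R2,R3}
Step 4: reserve R4 D 9 -> on_hand[A=36 B=59 C=45 D=58] avail[A=36 B=54 C=37 D=43] open={R1,R2,R3,R4}
Step 5: commit R3 -> on_hand[A=36 B=59 C=45 D=52] avail[A=36 B=54 C=37 D=43] open={R1,R2,R4}
Step 6: reserve R5 C 2 -> on_hand[A=36 B=59 C=45 D=52] avail[A=36 B=54 C=35 D=43] open={R1,R2,R4,R5}
Step 7: commit R2 -> on_hand[A=36 B=59 C=37 D=52] avail[A=36 B=54 C=35 D=43] open={R1,R4,R5}
Step 8: commit R5 -> on_hand[A=36 B=59 C=35 D=52] avail[A=36 B=54 C=35 D=43] open={R1,R4}
Step 9: reserve R6 B 4 -> on_hand[A=36 B=59 C=35 D=52] avail[A=36 B=50 C=35 D=43] open={R1,R4,R6}
Step 10: cancel R4 -> on_hand[A=36 B=59 C=35 D=52] avail[A=36 B=50 C=35 D=52] open={R1,R6}
Step 11: commit R6 -> on_hand[A=36 B=55 C=35 D=52] avail[A=36 B=50 C=35 D=52] open={R1}
Step 12: reserve R7 D 8 -> on_hand[A=36 B=55 C=35 D=52] avail[A=36 B=50 C=35 D=44] open={R1,R7}
Step 13: reserve R8 A 8 -> on_hand[A=36 B=55 C=35 D=52] avail[A=28 B=50 C=35 D=44] open={R1,R7,R8}
Step 14: reserve R9 B 7 -> on_hand[A=36 B=55 C=35 D=52] avail[A=28 B=43 C=35 D=44] open={R1,R7,R8,R9}
Open reservations: ['R1', 'R7', 'R8', 'R9'] -> 4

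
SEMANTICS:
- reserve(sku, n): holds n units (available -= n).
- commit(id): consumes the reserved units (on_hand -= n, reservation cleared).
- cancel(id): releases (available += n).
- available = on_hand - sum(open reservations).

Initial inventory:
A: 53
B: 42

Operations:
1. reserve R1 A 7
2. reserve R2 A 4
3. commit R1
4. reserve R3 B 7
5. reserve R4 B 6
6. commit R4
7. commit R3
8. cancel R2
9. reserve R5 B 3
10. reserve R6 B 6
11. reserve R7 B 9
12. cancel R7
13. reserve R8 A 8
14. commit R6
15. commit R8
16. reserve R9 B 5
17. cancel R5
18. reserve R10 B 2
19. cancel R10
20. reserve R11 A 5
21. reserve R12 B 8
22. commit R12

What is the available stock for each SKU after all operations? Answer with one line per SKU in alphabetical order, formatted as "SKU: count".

Step 1: reserve R1 A 7 -> on_hand[A=53 B=42] avail[A=46 B=42] open={R1}
Step 2: reserve R2 A 4 -> on_hand[A=53 B=42] avail[A=42 B=42] open={R1,R2}
Step 3: commit R1 -> on_hand[A=46 B=42] avail[A=42 B=42] open={R2}
Step 4: reserve R3 B 7 -> on_hand[A=46 B=42] avail[A=42 B=35] open={R2,R3}
Step 5: reserve R4 B 6 -> on_hand[A=46 B=42] avail[A=42 B=29] open={R2,R3,R4}
Step 6: commit R4 -> on_hand[A=46 B=36] avail[A=42 B=29] open={R2,R3}
Step 7: commit R3 -> on_hand[A=46 B=29] avail[A=42 B=29] open={R2}
Step 8: cancel R2 -> on_hand[A=46 B=29] avail[A=46 B=29] open={}
Step 9: reserve R5 B 3 -> on_hand[A=46 B=29] avail[A=46 B=26] open={R5}
Step 10: reserve R6 B 6 -> on_hand[A=46 B=29] avail[A=46 B=20] open={R5,R6}
Step 11: reserve R7 B 9 -> on_hand[A=46 B=29] avail[A=46 B=11] open={R5,R6,R7}
Step 12: cancel R7 -> on_hand[A=46 B=29] avail[A=46 B=20] open={R5,R6}
Step 13: reserve R8 A 8 -> on_hand[A=46 B=29] avail[A=38 B=20] open={R5,R6,R8}
Step 14: commit R6 -> on_hand[A=46 B=23] avail[A=38 B=20] open={R5,R8}
Step 15: commit R8 -> on_hand[A=38 B=23] avail[A=38 B=20] open={R5}
Step 16: reserve R9 B 5 -> on_hand[A=38 B=23] avail[A=38 B=15] open={R5,R9}
Step 17: cancel R5 -> on_hand[A=38 B=23] avail[A=38 B=18] open={R9}
Step 18: reserve R10 B 2 -> on_hand[A=38 B=23] avail[A=38 B=16] open={R10,R9}
Step 19: cancel R10 -> on_hand[A=38 B=23] avail[A=38 B=18] open={R9}
Step 20: reserve R11 A 5 -> on_hand[A=38 B=23] avail[A=33 B=18] open={R11,R9}
Step 21: reserve R12 B 8 -> on_hand[A=38 B=23] avail[A=33 B=10] open={R11,R12,R9}
Step 22: commit R12 -> on_hand[A=38 B=15] avail[A=33 B=10] open={R11,R9}

Answer: A: 33
B: 10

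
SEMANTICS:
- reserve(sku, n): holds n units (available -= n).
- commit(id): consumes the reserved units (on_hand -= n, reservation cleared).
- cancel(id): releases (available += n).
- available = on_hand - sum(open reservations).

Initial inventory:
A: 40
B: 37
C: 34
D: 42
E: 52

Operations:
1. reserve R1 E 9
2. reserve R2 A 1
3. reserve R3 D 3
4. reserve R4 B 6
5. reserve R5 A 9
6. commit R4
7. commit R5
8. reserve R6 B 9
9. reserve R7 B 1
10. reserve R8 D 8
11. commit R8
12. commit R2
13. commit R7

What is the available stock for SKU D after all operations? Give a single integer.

Answer: 31

Derivation:
Step 1: reserve R1 E 9 -> on_hand[A=40 B=37 C=34 D=42 E=52] avail[A=40 B=37 C=34 D=42 E=43] open={R1}
Step 2: reserve R2 A 1 -> on_hand[A=40 B=37 C=34 D=42 E=52] avail[A=39 B=37 C=34 D=42 E=43] open={R1,R2}
Step 3: reserve R3 D 3 -> on_hand[A=40 B=37 C=34 D=42 E=52] avail[A=39 B=37 C=34 D=39 E=43] open={R1,R2,R3}
Step 4: reserve R4 B 6 -> on_hand[A=40 B=37 C=34 D=42 E=52] avail[A=39 B=31 C=34 D=39 E=43] open={R1,R2,R3,R4}
Step 5: reserve R5 A 9 -> on_hand[A=40 B=37 C=34 D=42 E=52] avail[A=30 B=31 C=34 D=39 E=43] open={R1,R2,R3,R4,R5}
Step 6: commit R4 -> on_hand[A=40 B=31 C=34 D=42 E=52] avail[A=30 B=31 C=34 D=39 E=43] open={R1,R2,R3,R5}
Step 7: commit R5 -> on_hand[A=31 B=31 C=34 D=42 E=52] avail[A=30 B=31 C=34 D=39 E=43] open={R1,R2,R3}
Step 8: reserve R6 B 9 -> on_hand[A=31 B=31 C=34 D=42 E=52] avail[A=30 B=22 C=34 D=39 E=43] open={R1,R2,R3,R6}
Step 9: reserve R7 B 1 -> on_hand[A=31 B=31 C=34 D=42 E=52] avail[A=30 B=21 C=34 D=39 E=43] open={R1,R2,R3,R6,R7}
Step 10: reserve R8 D 8 -> on_hand[A=31 B=31 C=34 D=42 E=52] avail[A=30 B=21 C=34 D=31 E=43] open={R1,R2,R3,R6,R7,R8}
Step 11: commit R8 -> on_hand[A=31 B=31 C=34 D=34 E=52] avail[A=30 B=21 C=34 D=31 E=43] open={R1,R2,R3,R6,R7}
Step 12: commit R2 -> on_hand[A=30 B=31 C=34 D=34 E=52] avail[A=30 B=21 C=34 D=31 E=43] open={R1,R3,R6,R7}
Step 13: commit R7 -> on_hand[A=30 B=30 C=34 D=34 E=52] avail[A=30 B=21 C=34 D=31 E=43] open={R1,R3,R6}
Final available[D] = 31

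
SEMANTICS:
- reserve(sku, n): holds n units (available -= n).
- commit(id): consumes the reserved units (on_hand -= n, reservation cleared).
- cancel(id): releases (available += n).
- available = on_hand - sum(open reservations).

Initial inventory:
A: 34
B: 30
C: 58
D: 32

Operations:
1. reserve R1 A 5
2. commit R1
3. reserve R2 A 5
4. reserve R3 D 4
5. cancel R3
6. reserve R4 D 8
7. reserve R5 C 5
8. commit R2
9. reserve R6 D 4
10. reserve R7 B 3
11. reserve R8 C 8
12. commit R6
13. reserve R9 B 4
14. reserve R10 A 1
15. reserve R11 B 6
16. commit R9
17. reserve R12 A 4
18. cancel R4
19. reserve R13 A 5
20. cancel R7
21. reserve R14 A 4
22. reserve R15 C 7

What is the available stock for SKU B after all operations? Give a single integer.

Step 1: reserve R1 A 5 -> on_hand[A=34 B=30 C=58 D=32] avail[A=29 B=30 C=58 D=32] open={R1}
Step 2: commit R1 -> on_hand[A=29 B=30 C=58 D=32] avail[A=29 B=30 C=58 D=32] open={}
Step 3: reserve R2 A 5 -> on_hand[A=29 B=30 C=58 D=32] avail[A=24 B=30 C=58 D=32] open={R2}
Step 4: reserve R3 D 4 -> on_hand[A=29 B=30 C=58 D=32] avail[A=24 B=30 C=58 D=28] open={R2,R3}
Step 5: cancel R3 -> on_hand[A=29 B=30 C=58 D=32] avail[A=24 B=30 C=58 D=32] open={R2}
Step 6: reserve R4 D 8 -> on_hand[A=29 B=30 C=58 D=32] avail[A=24 B=30 C=58 D=24] open={R2,R4}
Step 7: reserve R5 C 5 -> on_hand[A=29 B=30 C=58 D=32] avail[A=24 B=30 C=53 D=24] open={R2,R4,R5}
Step 8: commit R2 -> on_hand[A=24 B=30 C=58 D=32] avail[A=24 B=30 C=53 D=24] open={R4,R5}
Step 9: reserve R6 D 4 -> on_hand[A=24 B=30 C=58 D=32] avail[A=24 B=30 C=53 D=20] open={R4,R5,R6}
Step 10: reserve R7 B 3 -> on_hand[A=24 B=30 C=58 D=32] avail[A=24 B=27 C=53 D=20] open={R4,R5,R6,R7}
Step 11: reserve R8 C 8 -> on_hand[A=24 B=30 C=58 D=32] avail[A=24 B=27 C=45 D=20] open={R4,R5,R6,R7,R8}
Step 12: commit R6 -> on_hand[A=24 B=30 C=58 D=28] avail[A=24 B=27 C=45 D=20] open={R4,R5,R7,R8}
Step 13: reserve R9 B 4 -> on_hand[A=24 B=30 C=58 D=28] avail[A=24 B=23 C=45 D=20] open={R4,R5,R7,R8,R9}
Step 14: reserve R10 A 1 -> on_hand[A=24 B=30 C=58 D=28] avail[A=23 B=23 C=45 D=20] open={R10,R4,R5,R7,R8,R9}
Step 15: reserve R11 B 6 -> on_hand[A=24 B=30 C=58 D=28] avail[A=23 B=17 C=45 D=20] open={R10,R11,R4,R5,R7,R8,R9}
Step 16: commit R9 -> on_hand[A=24 B=26 C=58 D=28] avail[A=23 B=17 C=45 D=20] open={R10,R11,R4,R5,R7,R8}
Step 17: reserve R12 A 4 -> on_hand[A=24 B=26 C=58 D=28] avail[A=19 B=17 C=45 D=20] open={R10,R11,R12,R4,R5,R7,R8}
Step 18: cancel R4 -> on_hand[A=24 B=26 C=58 D=28] avail[A=19 B=17 C=45 D=28] open={R10,R11,R12,R5,R7,R8}
Step 19: reserve R13 A 5 -> on_hand[A=24 B=26 C=58 D=28] avail[A=14 B=17 C=45 D=28] open={R10,R11,R12,R13,R5,R7,R8}
Step 20: cancel R7 -> on_hand[A=24 B=26 C=58 D=28] avail[A=14 B=20 C=45 D=28] open={R10,R11,R12,R13,R5,R8}
Step 21: reserve R14 A 4 -> on_hand[A=24 B=26 C=58 D=28] avail[A=10 B=20 C=45 D=28] open={R10,R11,R12,R13,R14,R5,R8}
Step 22: reserve R15 C 7 -> on_hand[A=24 B=26 C=58 D=28] avail[A=10 B=20 C=38 D=28] open={R10,R11,R12,R13,R14,R15,R5,R8}
Final available[B] = 20

Answer: 20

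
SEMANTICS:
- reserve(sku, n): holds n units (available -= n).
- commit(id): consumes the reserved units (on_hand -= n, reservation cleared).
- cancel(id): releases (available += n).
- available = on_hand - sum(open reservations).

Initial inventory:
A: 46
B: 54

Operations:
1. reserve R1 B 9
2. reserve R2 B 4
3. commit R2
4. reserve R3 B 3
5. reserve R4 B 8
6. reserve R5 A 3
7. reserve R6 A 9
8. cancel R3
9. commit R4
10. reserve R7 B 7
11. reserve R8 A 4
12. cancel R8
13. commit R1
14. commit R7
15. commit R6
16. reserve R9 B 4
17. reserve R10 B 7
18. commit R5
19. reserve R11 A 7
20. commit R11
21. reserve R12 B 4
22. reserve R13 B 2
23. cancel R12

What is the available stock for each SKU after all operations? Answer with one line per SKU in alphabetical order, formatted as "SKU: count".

Answer: A: 27
B: 13

Derivation:
Step 1: reserve R1 B 9 -> on_hand[A=46 B=54] avail[A=46 B=45] open={R1}
Step 2: reserve R2 B 4 -> on_hand[A=46 B=54] avail[A=46 B=41] open={R1,R2}
Step 3: commit R2 -> on_hand[A=46 B=50] avail[A=46 B=41] open={R1}
Step 4: reserve R3 B 3 -> on_hand[A=46 B=50] avail[A=46 B=38] open={R1,R3}
Step 5: reserve R4 B 8 -> on_hand[A=46 B=50] avail[A=46 B=30] open={R1,R3,R4}
Step 6: reserve R5 A 3 -> on_hand[A=46 B=50] avail[A=43 B=30] open={R1,R3,R4,R5}
Step 7: reserve R6 A 9 -> on_hand[A=46 B=50] avail[A=34 B=30] open={R1,R3,R4,R5,R6}
Step 8: cancel R3 -> on_hand[A=46 B=50] avail[A=34 B=33] open={R1,R4,R5,R6}
Step 9: commit R4 -> on_hand[A=46 B=42] avail[A=34 B=33] open={R1,R5,R6}
Step 10: reserve R7 B 7 -> on_hand[A=46 B=42] avail[A=34 B=26] open={R1,R5,R6,R7}
Step 11: reserve R8 A 4 -> on_hand[A=46 B=42] avail[A=30 B=26] open={R1,R5,R6,R7,R8}
Step 12: cancel R8 -> on_hand[A=46 B=42] avail[A=34 B=26] open={R1,R5,R6,R7}
Step 13: commit R1 -> on_hand[A=46 B=33] avail[A=34 B=26] open={R5,R6,R7}
Step 14: commit R7 -> on_hand[A=46 B=26] avail[A=34 B=26] open={R5,R6}
Step 15: commit R6 -> on_hand[A=37 B=26] avail[A=34 B=26] open={R5}
Step 16: reserve R9 B 4 -> on_hand[A=37 B=26] avail[A=34 B=22] open={R5,R9}
Step 17: reserve R10 B 7 -> on_hand[A=37 B=26] avail[A=34 B=15] open={R10,R5,R9}
Step 18: commit R5 -> on_hand[A=34 B=26] avail[A=34 B=15] open={R10,R9}
Step 19: reserve R11 A 7 -> on_hand[A=34 B=26] avail[A=27 B=15] open={R10,R11,R9}
Step 20: commit R11 -> on_hand[A=27 B=26] avail[A=27 B=15] open={R10,R9}
Step 21: reserve R12 B 4 -> on_hand[A=27 B=26] avail[A=27 B=11] open={R10,R12,R9}
Step 22: reserve R13 B 2 -> on_hand[A=27 B=26] avail[A=27 B=9] open={R10,R12,R13,R9}
Step 23: cancel R12 -> on_hand[A=27 B=26] avail[A=27 B=13] open={R10,R13,R9}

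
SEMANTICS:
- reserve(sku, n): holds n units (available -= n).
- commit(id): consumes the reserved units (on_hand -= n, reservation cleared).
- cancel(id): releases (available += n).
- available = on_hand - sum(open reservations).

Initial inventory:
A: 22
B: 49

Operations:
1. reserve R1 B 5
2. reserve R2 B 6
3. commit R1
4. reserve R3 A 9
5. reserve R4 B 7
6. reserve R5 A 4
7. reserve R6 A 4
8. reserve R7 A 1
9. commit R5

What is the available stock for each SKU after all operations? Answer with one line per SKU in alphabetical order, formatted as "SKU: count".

Step 1: reserve R1 B 5 -> on_hand[A=22 B=49] avail[A=22 B=44] open={R1}
Step 2: reserve R2 B 6 -> on_hand[A=22 B=49] avail[A=22 B=38] open={R1,R2}
Step 3: commit R1 -> on_hand[A=22 B=44] avail[A=22 B=38] open={R2}
Step 4: reserve R3 A 9 -> on_hand[A=22 B=44] avail[A=13 B=38] open={R2,R3}
Step 5: reserve R4 B 7 -> on_hand[A=22 B=44] avail[A=13 B=31] open={R2,R3,R4}
Step 6: reserve R5 A 4 -> on_hand[A=22 B=44] avail[A=9 B=31] open={R2,R3,R4,R5}
Step 7: reserve R6 A 4 -> on_hand[A=22 B=44] avail[A=5 B=31] open={R2,R3,R4,R5,R6}
Step 8: reserve R7 A 1 -> on_hand[A=22 B=44] avail[A=4 B=31] open={R2,R3,R4,R5,R6,R7}
Step 9: commit R5 -> on_hand[A=18 B=44] avail[A=4 B=31] open={R2,R3,R4,R6,R7}

Answer: A: 4
B: 31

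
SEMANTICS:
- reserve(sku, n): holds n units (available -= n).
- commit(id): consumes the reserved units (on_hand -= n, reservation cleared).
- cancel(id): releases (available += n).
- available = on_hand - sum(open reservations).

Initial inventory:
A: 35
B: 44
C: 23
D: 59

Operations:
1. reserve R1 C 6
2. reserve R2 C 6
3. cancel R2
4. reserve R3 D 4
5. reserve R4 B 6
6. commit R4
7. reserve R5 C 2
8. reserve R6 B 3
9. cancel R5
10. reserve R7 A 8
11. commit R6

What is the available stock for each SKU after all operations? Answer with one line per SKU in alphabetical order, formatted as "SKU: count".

Answer: A: 27
B: 35
C: 17
D: 55

Derivation:
Step 1: reserve R1 C 6 -> on_hand[A=35 B=44 C=23 D=59] avail[A=35 B=44 C=17 D=59] open={R1}
Step 2: reserve R2 C 6 -> on_hand[A=35 B=44 C=23 D=59] avail[A=35 B=44 C=11 D=59] open={R1,R2}
Step 3: cancel R2 -> on_hand[A=35 B=44 C=23 D=59] avail[A=35 B=44 C=17 D=59] open={R1}
Step 4: reserve R3 D 4 -> on_hand[A=35 B=44 C=23 D=59] avail[A=35 B=44 C=17 D=55] open={R1,R3}
Step 5: reserve R4 B 6 -> on_hand[A=35 B=44 C=23 D=59] avail[A=35 B=38 C=17 D=55] open={R1,R3,R4}
Step 6: commit R4 -> on_hand[A=35 B=38 C=23 D=59] avail[A=35 B=38 C=17 D=55] open={R1,R3}
Step 7: reserve R5 C 2 -> on_hand[A=35 B=38 C=23 D=59] avail[A=35 B=38 C=15 D=55] open={R1,R3,R5}
Step 8: reserve R6 B 3 -> on_hand[A=35 B=38 C=23 D=59] avail[A=35 B=35 C=15 D=55] open={R1,R3,R5,R6}
Step 9: cancel R5 -> on_hand[A=35 B=38 C=23 D=59] avail[A=35 B=35 C=17 D=55] open={R1,R3,R6}
Step 10: reserve R7 A 8 -> on_hand[A=35 B=38 C=23 D=59] avail[A=27 B=35 C=17 D=55] open={R1,R3,R6,R7}
Step 11: commit R6 -> on_hand[A=35 B=35 C=23 D=59] avail[A=27 B=35 C=17 D=55] open={R1,R3,R7}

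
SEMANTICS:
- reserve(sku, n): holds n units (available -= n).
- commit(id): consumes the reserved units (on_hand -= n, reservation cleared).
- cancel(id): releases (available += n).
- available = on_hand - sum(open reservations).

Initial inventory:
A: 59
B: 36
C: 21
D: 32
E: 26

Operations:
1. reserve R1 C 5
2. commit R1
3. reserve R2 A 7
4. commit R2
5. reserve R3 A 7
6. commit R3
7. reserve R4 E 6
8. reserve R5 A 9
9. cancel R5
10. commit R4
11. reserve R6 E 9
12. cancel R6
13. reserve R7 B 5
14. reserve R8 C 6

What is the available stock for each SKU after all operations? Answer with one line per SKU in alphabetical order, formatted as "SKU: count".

Answer: A: 45
B: 31
C: 10
D: 32
E: 20

Derivation:
Step 1: reserve R1 C 5 -> on_hand[A=59 B=36 C=21 D=32 E=26] avail[A=59 B=36 C=16 D=32 E=26] open={R1}
Step 2: commit R1 -> on_hand[A=59 B=36 C=16 D=32 E=26] avail[A=59 B=36 C=16 D=32 E=26] open={}
Step 3: reserve R2 A 7 -> on_hand[A=59 B=36 C=16 D=32 E=26] avail[A=52 B=36 C=16 D=32 E=26] open={R2}
Step 4: commit R2 -> on_hand[A=52 B=36 C=16 D=32 E=26] avail[A=52 B=36 C=16 D=32 E=26] open={}
Step 5: reserve R3 A 7 -> on_hand[A=52 B=36 C=16 D=32 E=26] avail[A=45 B=36 C=16 D=32 E=26] open={R3}
Step 6: commit R3 -> on_hand[A=45 B=36 C=16 D=32 E=26] avail[A=45 B=36 C=16 D=32 E=26] open={}
Step 7: reserve R4 E 6 -> on_hand[A=45 B=36 C=16 D=32 E=26] avail[A=45 B=36 C=16 D=32 E=20] open={R4}
Step 8: reserve R5 A 9 -> on_hand[A=45 B=36 C=16 D=32 E=26] avail[A=36 B=36 C=16 D=32 E=20] open={R4,R5}
Step 9: cancel R5 -> on_hand[A=45 B=36 C=16 D=32 E=26] avail[A=45 B=36 C=16 D=32 E=20] open={R4}
Step 10: commit R4 -> on_hand[A=45 B=36 C=16 D=32 E=20] avail[A=45 B=36 C=16 D=32 E=20] open={}
Step 11: reserve R6 E 9 -> on_hand[A=45 B=36 C=16 D=32 E=20] avail[A=45 B=36 C=16 D=32 E=11] open={R6}
Step 12: cancel R6 -> on_hand[A=45 B=36 C=16 D=32 E=20] avail[A=45 B=36 C=16 D=32 E=20] open={}
Step 13: reserve R7 B 5 -> on_hand[A=45 B=36 C=16 D=32 E=20] avail[A=45 B=31 C=16 D=32 E=20] open={R7}
Step 14: reserve R8 C 6 -> on_hand[A=45 B=36 C=16 D=32 E=20] avail[A=45 B=31 C=10 D=32 E=20] open={R7,R8}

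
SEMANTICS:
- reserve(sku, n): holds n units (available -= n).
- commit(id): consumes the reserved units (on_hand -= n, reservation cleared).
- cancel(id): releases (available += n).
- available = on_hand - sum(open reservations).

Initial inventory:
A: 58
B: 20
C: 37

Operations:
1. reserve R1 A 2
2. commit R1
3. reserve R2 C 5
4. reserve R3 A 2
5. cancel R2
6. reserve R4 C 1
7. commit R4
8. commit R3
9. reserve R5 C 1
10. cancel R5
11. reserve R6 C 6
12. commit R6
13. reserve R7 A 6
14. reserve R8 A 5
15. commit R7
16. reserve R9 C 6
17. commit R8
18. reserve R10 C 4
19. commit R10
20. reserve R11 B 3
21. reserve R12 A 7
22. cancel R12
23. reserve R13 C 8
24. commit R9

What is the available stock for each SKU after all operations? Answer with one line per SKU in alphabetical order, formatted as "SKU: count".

Answer: A: 43
B: 17
C: 12

Derivation:
Step 1: reserve R1 A 2 -> on_hand[A=58 B=20 C=37] avail[A=56 B=20 C=37] open={R1}
Step 2: commit R1 -> on_hand[A=56 B=20 C=37] avail[A=56 B=20 C=37] open={}
Step 3: reserve R2 C 5 -> on_hand[A=56 B=20 C=37] avail[A=56 B=20 C=32] open={R2}
Step 4: reserve R3 A 2 -> on_hand[A=56 B=20 C=37] avail[A=54 B=20 C=32] open={R2,R3}
Step 5: cancel R2 -> on_hand[A=56 B=20 C=37] avail[A=54 B=20 C=37] open={R3}
Step 6: reserve R4 C 1 -> on_hand[A=56 B=20 C=37] avail[A=54 B=20 C=36] open={R3,R4}
Step 7: commit R4 -> on_hand[A=56 B=20 C=36] avail[A=54 B=20 C=36] open={R3}
Step 8: commit R3 -> on_hand[A=54 B=20 C=36] avail[A=54 B=20 C=36] open={}
Step 9: reserve R5 C 1 -> on_hand[A=54 B=20 C=36] avail[A=54 B=20 C=35] open={R5}
Step 10: cancel R5 -> on_hand[A=54 B=20 C=36] avail[A=54 B=20 C=36] open={}
Step 11: reserve R6 C 6 -> on_hand[A=54 B=20 C=36] avail[A=54 B=20 C=30] open={R6}
Step 12: commit R6 -> on_hand[A=54 B=20 C=30] avail[A=54 B=20 C=30] open={}
Step 13: reserve R7 A 6 -> on_hand[A=54 B=20 C=30] avail[A=48 B=20 C=30] open={R7}
Step 14: reserve R8 A 5 -> on_hand[A=54 B=20 C=30] avail[A=43 B=20 C=30] open={R7,R8}
Step 15: commit R7 -> on_hand[A=48 B=20 C=30] avail[A=43 B=20 C=30] open={R8}
Step 16: reserve R9 C 6 -> on_hand[A=48 B=20 C=30] avail[A=43 B=20 C=24] open={R8,R9}
Step 17: commit R8 -> on_hand[A=43 B=20 C=30] avail[A=43 B=20 C=24] open={R9}
Step 18: reserve R10 C 4 -> on_hand[A=43 B=20 C=30] avail[A=43 B=20 C=20] open={R10,R9}
Step 19: commit R10 -> on_hand[A=43 B=20 C=26] avail[A=43 B=20 C=20] open={R9}
Step 20: reserve R11 B 3 -> on_hand[A=43 B=20 C=26] avail[A=43 B=17 C=20] open={R11,R9}
Step 21: reserve R12 A 7 -> on_hand[A=43 B=20 C=26] avail[A=36 B=17 C=20] open={R11,R12,R9}
Step 22: cancel R12 -> on_hand[A=43 B=20 C=26] avail[A=43 B=17 C=20] open={R11,R9}
Step 23: reserve R13 C 8 -> on_hand[A=43 B=20 C=26] avail[A=43 B=17 C=12] open={R11,R13,R9}
Step 24: commit R9 -> on_hand[A=43 B=20 C=20] avail[A=43 B=17 C=12] open={R11,R13}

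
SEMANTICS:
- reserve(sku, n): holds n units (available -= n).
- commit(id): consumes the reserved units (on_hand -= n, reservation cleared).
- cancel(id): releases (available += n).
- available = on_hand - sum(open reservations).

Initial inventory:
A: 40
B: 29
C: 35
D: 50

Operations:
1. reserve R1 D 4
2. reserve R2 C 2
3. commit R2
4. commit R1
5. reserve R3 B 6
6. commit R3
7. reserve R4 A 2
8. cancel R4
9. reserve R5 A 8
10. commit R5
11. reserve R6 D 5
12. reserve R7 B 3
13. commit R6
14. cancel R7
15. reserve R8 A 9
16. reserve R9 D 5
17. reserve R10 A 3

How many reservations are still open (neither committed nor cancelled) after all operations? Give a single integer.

Answer: 3

Derivation:
Step 1: reserve R1 D 4 -> on_hand[A=40 B=29 C=35 D=50] avail[A=40 B=29 C=35 D=46] open={R1}
Step 2: reserve R2 C 2 -> on_hand[A=40 B=29 C=35 D=50] avail[A=40 B=29 C=33 D=46] open={R1,R2}
Step 3: commit R2 -> on_hand[A=40 B=29 C=33 D=50] avail[A=40 B=29 C=33 D=46] open={R1}
Step 4: commit R1 -> on_hand[A=40 B=29 C=33 D=46] avail[A=40 B=29 C=33 D=46] open={}
Step 5: reserve R3 B 6 -> on_hand[A=40 B=29 C=33 D=46] avail[A=40 B=23 C=33 D=46] open={R3}
Step 6: commit R3 -> on_hand[A=40 B=23 C=33 D=46] avail[A=40 B=23 C=33 D=46] open={}
Step 7: reserve R4 A 2 -> on_hand[A=40 B=23 C=33 D=46] avail[A=38 B=23 C=33 D=46] open={R4}
Step 8: cancel R4 -> on_hand[A=40 B=23 C=33 D=46] avail[A=40 B=23 C=33 D=46] open={}
Step 9: reserve R5 A 8 -> on_hand[A=40 B=23 C=33 D=46] avail[A=32 B=23 C=33 D=46] open={R5}
Step 10: commit R5 -> on_hand[A=32 B=23 C=33 D=46] avail[A=32 B=23 C=33 D=46] open={}
Step 11: reserve R6 D 5 -> on_hand[A=32 B=23 C=33 D=46] avail[A=32 B=23 C=33 D=41] open={R6}
Step 12: reserve R7 B 3 -> on_hand[A=32 B=23 C=33 D=46] avail[A=32 B=20 C=33 D=41] open={R6,R7}
Step 13: commit R6 -> on_hand[A=32 B=23 C=33 D=41] avail[A=32 B=20 C=33 D=41] open={R7}
Step 14: cancel R7 -> on_hand[A=32 B=23 C=33 D=41] avail[A=32 B=23 C=33 D=41] open={}
Step 15: reserve R8 A 9 -> on_hand[A=32 B=23 C=33 D=41] avail[A=23 B=23 C=33 D=41] open={R8}
Step 16: reserve R9 D 5 -> on_hand[A=32 B=23 C=33 D=41] avail[A=23 B=23 C=33 D=36] open={R8,R9}
Step 17: reserve R10 A 3 -> on_hand[A=32 B=23 C=33 D=41] avail[A=20 B=23 C=33 D=36] open={R10,R8,R9}
Open reservations: ['R10', 'R8', 'R9'] -> 3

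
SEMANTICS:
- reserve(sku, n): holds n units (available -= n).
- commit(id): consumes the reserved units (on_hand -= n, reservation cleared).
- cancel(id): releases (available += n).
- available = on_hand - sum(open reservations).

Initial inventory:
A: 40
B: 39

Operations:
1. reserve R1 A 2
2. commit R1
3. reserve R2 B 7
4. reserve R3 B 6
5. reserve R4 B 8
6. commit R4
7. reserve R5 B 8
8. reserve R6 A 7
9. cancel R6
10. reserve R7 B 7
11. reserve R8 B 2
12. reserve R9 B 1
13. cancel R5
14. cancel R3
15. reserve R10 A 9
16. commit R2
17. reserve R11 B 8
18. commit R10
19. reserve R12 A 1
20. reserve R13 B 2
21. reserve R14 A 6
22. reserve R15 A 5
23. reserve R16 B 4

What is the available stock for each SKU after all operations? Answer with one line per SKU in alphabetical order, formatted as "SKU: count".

Answer: A: 17
B: 0

Derivation:
Step 1: reserve R1 A 2 -> on_hand[A=40 B=39] avail[A=38 B=39] open={R1}
Step 2: commit R1 -> on_hand[A=38 B=39] avail[A=38 B=39] open={}
Step 3: reserve R2 B 7 -> on_hand[A=38 B=39] avail[A=38 B=32] open={R2}
Step 4: reserve R3 B 6 -> on_hand[A=38 B=39] avail[A=38 B=26] open={R2,R3}
Step 5: reserve R4 B 8 -> on_hand[A=38 B=39] avail[A=38 B=18] open={R2,R3,R4}
Step 6: commit R4 -> on_hand[A=38 B=31] avail[A=38 B=18] open={R2,R3}
Step 7: reserve R5 B 8 -> on_hand[A=38 B=31] avail[A=38 B=10] open={R2,R3,R5}
Step 8: reserve R6 A 7 -> on_hand[A=38 B=31] avail[A=31 B=10] open={R2,R3,R5,R6}
Step 9: cancel R6 -> on_hand[A=38 B=31] avail[A=38 B=10] open={R2,R3,R5}
Step 10: reserve R7 B 7 -> on_hand[A=38 B=31] avail[A=38 B=3] open={R2,R3,R5,R7}
Step 11: reserve R8 B 2 -> on_hand[A=38 B=31] avail[A=38 B=1] open={R2,R3,R5,R7,R8}
Step 12: reserve R9 B 1 -> on_hand[A=38 B=31] avail[A=38 B=0] open={R2,R3,R5,R7,R8,R9}
Step 13: cancel R5 -> on_hand[A=38 B=31] avail[A=38 B=8] open={R2,R3,R7,R8,R9}
Step 14: cancel R3 -> on_hand[A=38 B=31] avail[A=38 B=14] open={R2,R7,R8,R9}
Step 15: reserve R10 A 9 -> on_hand[A=38 B=31] avail[A=29 B=14] open={R10,R2,R7,R8,R9}
Step 16: commit R2 -> on_hand[A=38 B=24] avail[A=29 B=14] open={R10,R7,R8,R9}
Step 17: reserve R11 B 8 -> on_hand[A=38 B=24] avail[A=29 B=6] open={R10,R11,R7,R8,R9}
Step 18: commit R10 -> on_hand[A=29 B=24] avail[A=29 B=6] open={R11,R7,R8,R9}
Step 19: reserve R12 A 1 -> on_hand[A=29 B=24] avail[A=28 B=6] open={R11,R12,R7,R8,R9}
Step 20: reserve R13 B 2 -> on_hand[A=29 B=24] avail[A=28 B=4] open={R11,R12,R13,R7,R8,R9}
Step 21: reserve R14 A 6 -> on_hand[A=29 B=24] avail[A=22 B=4] open={R11,R12,R13,R14,R7,R8,R9}
Step 22: reserve R15 A 5 -> on_hand[A=29 B=24] avail[A=17 B=4] open={R11,R12,R13,R14,R15,R7,R8,R9}
Step 23: reserve R16 B 4 -> on_hand[A=29 B=24] avail[A=17 B=0] open={R11,R12,R13,R14,R15,R16,R7,R8,R9}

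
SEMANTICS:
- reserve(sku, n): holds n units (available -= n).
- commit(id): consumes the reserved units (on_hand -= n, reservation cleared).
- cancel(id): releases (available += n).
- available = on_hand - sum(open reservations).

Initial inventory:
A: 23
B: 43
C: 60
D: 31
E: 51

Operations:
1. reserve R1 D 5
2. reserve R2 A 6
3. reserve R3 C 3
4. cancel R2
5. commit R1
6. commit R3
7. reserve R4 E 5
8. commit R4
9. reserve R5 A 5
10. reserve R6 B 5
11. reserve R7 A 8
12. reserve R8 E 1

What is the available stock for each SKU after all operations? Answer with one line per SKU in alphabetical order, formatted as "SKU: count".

Step 1: reserve R1 D 5 -> on_hand[A=23 B=43 C=60 D=31 E=51] avail[A=23 B=43 C=60 D=26 E=51] open={R1}
Step 2: reserve R2 A 6 -> on_hand[A=23 B=43 C=60 D=31 E=51] avail[A=17 B=43 C=60 D=26 E=51] open={R1,R2}
Step 3: reserve R3 C 3 -> on_hand[A=23 B=43 C=60 D=31 E=51] avail[A=17 B=43 C=57 D=26 E=51] open={R1,R2,R3}
Step 4: cancel R2 -> on_hand[A=23 B=43 C=60 D=31 E=51] avail[A=23 B=43 C=57 D=26 E=51] open={R1,R3}
Step 5: commit R1 -> on_hand[A=23 B=43 C=60 D=26 E=51] avail[A=23 B=43 C=57 D=26 E=51] open={R3}
Step 6: commit R3 -> on_hand[A=23 B=43 C=57 D=26 E=51] avail[A=23 B=43 C=57 D=26 E=51] open={}
Step 7: reserve R4 E 5 -> on_hand[A=23 B=43 C=57 D=26 E=51] avail[A=23 B=43 C=57 D=26 E=46] open={R4}
Step 8: commit R4 -> on_hand[A=23 B=43 C=57 D=26 E=46] avail[A=23 B=43 C=57 D=26 E=46] open={}
Step 9: reserve R5 A 5 -> on_hand[A=23 B=43 C=57 D=26 E=46] avail[A=18 B=43 C=57 D=26 E=46] open={R5}
Step 10: reserve R6 B 5 -> on_hand[A=23 B=43 C=57 D=26 E=46] avail[A=18 B=38 C=57 D=26 E=46] open={R5,R6}
Step 11: reserve R7 A 8 -> on_hand[A=23 B=43 C=57 D=26 E=46] avail[A=10 B=38 C=57 D=26 E=46] open={R5,R6,R7}
Step 12: reserve R8 E 1 -> on_hand[A=23 B=43 C=57 D=26 E=46] avail[A=10 B=38 C=57 D=26 E=45] open={R5,R6,R7,R8}

Answer: A: 10
B: 38
C: 57
D: 26
E: 45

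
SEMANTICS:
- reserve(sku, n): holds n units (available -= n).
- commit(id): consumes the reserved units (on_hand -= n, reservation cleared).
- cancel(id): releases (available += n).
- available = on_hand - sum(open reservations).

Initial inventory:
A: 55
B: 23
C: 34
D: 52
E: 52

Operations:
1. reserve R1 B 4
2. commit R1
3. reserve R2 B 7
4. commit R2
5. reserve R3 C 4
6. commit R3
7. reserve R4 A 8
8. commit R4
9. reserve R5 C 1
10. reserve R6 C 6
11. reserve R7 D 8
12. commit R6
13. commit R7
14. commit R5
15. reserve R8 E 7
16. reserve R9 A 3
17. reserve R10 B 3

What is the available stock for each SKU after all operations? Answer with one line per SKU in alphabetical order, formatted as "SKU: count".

Step 1: reserve R1 B 4 -> on_hand[A=55 B=23 C=34 D=52 E=52] avail[A=55 B=19 C=34 D=52 E=52] open={R1}
Step 2: commit R1 -> on_hand[A=55 B=19 C=34 D=52 E=52] avail[A=55 B=19 C=34 D=52 E=52] open={}
Step 3: reserve R2 B 7 -> on_hand[A=55 B=19 C=34 D=52 E=52] avail[A=55 B=12 C=34 D=52 E=52] open={R2}
Step 4: commit R2 -> on_hand[A=55 B=12 C=34 D=52 E=52] avail[A=55 B=12 C=34 D=52 E=52] open={}
Step 5: reserve R3 C 4 -> on_hand[A=55 B=12 C=34 D=52 E=52] avail[A=55 B=12 C=30 D=52 E=52] open={R3}
Step 6: commit R3 -> on_hand[A=55 B=12 C=30 D=52 E=52] avail[A=55 B=12 C=30 D=52 E=52] open={}
Step 7: reserve R4 A 8 -> on_hand[A=55 B=12 C=30 D=52 E=52] avail[A=47 B=12 C=30 D=52 E=52] open={R4}
Step 8: commit R4 -> on_hand[A=47 B=12 C=30 D=52 E=52] avail[A=47 B=12 C=30 D=52 E=52] open={}
Step 9: reserve R5 C 1 -> on_hand[A=47 B=12 C=30 D=52 E=52] avail[A=47 B=12 C=29 D=52 E=52] open={R5}
Step 10: reserve R6 C 6 -> on_hand[A=47 B=12 C=30 D=52 E=52] avail[A=47 B=12 C=23 D=52 E=52] open={R5,R6}
Step 11: reserve R7 D 8 -> on_hand[A=47 B=12 C=30 D=52 E=52] avail[A=47 B=12 C=23 D=44 E=52] open={R5,R6,R7}
Step 12: commit R6 -> on_hand[A=47 B=12 C=24 D=52 E=52] avail[A=47 B=12 C=23 D=44 E=52] open={R5,R7}
Step 13: commit R7 -> on_hand[A=47 B=12 C=24 D=44 E=52] avail[A=47 B=12 C=23 D=44 E=52] open={R5}
Step 14: commit R5 -> on_hand[A=47 B=12 C=23 D=44 E=52] avail[A=47 B=12 C=23 D=44 E=52] open={}
Step 15: reserve R8 E 7 -> on_hand[A=47 B=12 C=23 D=44 E=52] avail[A=47 B=12 C=23 D=44 E=45] open={R8}
Step 16: reserve R9 A 3 -> on_hand[A=47 B=12 C=23 D=44 E=52] avail[A=44 B=12 C=23 D=44 E=45] open={R8,R9}
Step 17: reserve R10 B 3 -> on_hand[A=47 B=12 C=23 D=44 E=52] avail[A=44 B=9 C=23 D=44 E=45] open={R10,R8,R9}

Answer: A: 44
B: 9
C: 23
D: 44
E: 45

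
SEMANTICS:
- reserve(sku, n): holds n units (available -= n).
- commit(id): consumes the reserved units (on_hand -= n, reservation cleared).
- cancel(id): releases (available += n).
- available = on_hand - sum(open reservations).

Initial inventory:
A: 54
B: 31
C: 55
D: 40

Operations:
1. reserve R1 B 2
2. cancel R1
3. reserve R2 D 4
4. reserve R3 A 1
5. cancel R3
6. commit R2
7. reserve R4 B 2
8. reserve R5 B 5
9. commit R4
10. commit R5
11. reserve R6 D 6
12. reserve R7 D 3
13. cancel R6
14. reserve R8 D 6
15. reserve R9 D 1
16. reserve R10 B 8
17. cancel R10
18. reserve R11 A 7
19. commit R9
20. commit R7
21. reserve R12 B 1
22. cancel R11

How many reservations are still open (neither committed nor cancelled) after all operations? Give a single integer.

Step 1: reserve R1 B 2 -> on_hand[A=54 B=31 C=55 D=40] avail[A=54 B=29 C=55 D=40] open={R1}
Step 2: cancel R1 -> on_hand[A=54 B=31 C=55 D=40] avail[A=54 B=31 C=55 D=40] open={}
Step 3: reserve R2 D 4 -> on_hand[A=54 B=31 C=55 D=40] avail[A=54 B=31 C=55 D=36] open={R2}
Step 4: reserve R3 A 1 -> on_hand[A=54 B=31 C=55 D=40] avail[A=53 B=31 C=55 D=36] open={R2,R3}
Step 5: cancel R3 -> on_hand[A=54 B=31 C=55 D=40] avail[A=54 B=31 C=55 D=36] open={R2}
Step 6: commit R2 -> on_hand[A=54 B=31 C=55 D=36] avail[A=54 B=31 C=55 D=36] open={}
Step 7: reserve R4 B 2 -> on_hand[A=54 B=31 C=55 D=36] avail[A=54 B=29 C=55 D=36] open={R4}
Step 8: reserve R5 B 5 -> on_hand[A=54 B=31 C=55 D=36] avail[A=54 B=24 C=55 D=36] open={R4,R5}
Step 9: commit R4 -> on_hand[A=54 B=29 C=55 D=36] avail[A=54 B=24 C=55 D=36] open={R5}
Step 10: commit R5 -> on_hand[A=54 B=24 C=55 D=36] avail[A=54 B=24 C=55 D=36] open={}
Step 11: reserve R6 D 6 -> on_hand[A=54 B=24 C=55 D=36] avail[A=54 B=24 C=55 D=30] open={R6}
Step 12: reserve R7 D 3 -> on_hand[A=54 B=24 C=55 D=36] avail[A=54 B=24 C=55 D=27] open={R6,R7}
Step 13: cancel R6 -> on_hand[A=54 B=24 C=55 D=36] avail[A=54 B=24 C=55 D=33] open={R7}
Step 14: reserve R8 D 6 -> on_hand[A=54 B=24 C=55 D=36] avail[A=54 B=24 C=55 D=27] open={R7,R8}
Step 15: reserve R9 D 1 -> on_hand[A=54 B=24 C=55 D=36] avail[A=54 B=24 C=55 D=26] open={R7,R8,R9}
Step 16: reserve R10 B 8 -> on_hand[A=54 B=24 C=55 D=36] avail[A=54 B=16 C=55 D=26] open={R10,R7,R8,R9}
Step 17: cancel R10 -> on_hand[A=54 B=24 C=55 D=36] avail[A=54 B=24 C=55 D=26] open={R7,R8,R9}
Step 18: reserve R11 A 7 -> on_hand[A=54 B=24 C=55 D=36] avail[A=47 B=24 C=55 D=26] open={R11,R7,R8,R9}
Step 19: commit R9 -> on_hand[A=54 B=24 C=55 D=35] avail[A=47 B=24 C=55 D=26] open={R11,R7,R8}
Step 20: commit R7 -> on_hand[A=54 B=24 C=55 D=32] avail[A=47 B=24 C=55 D=26] open={R11,R8}
Step 21: reserve R12 B 1 -> on_hand[A=54 B=24 C=55 D=32] avail[A=47 B=23 C=55 D=26] open={R11,R12,R8}
Step 22: cancel R11 -> on_hand[A=54 B=24 C=55 D=32] avail[A=54 B=23 C=55 D=26] open={R12,R8}
Open reservations: ['R12', 'R8'] -> 2

Answer: 2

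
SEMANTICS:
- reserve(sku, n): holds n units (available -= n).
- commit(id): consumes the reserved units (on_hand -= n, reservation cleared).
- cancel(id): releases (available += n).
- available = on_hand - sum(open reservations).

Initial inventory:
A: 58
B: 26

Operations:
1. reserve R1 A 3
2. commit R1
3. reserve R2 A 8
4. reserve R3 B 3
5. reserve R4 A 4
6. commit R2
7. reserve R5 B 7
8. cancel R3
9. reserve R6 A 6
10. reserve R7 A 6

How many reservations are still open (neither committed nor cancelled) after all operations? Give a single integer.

Answer: 4

Derivation:
Step 1: reserve R1 A 3 -> on_hand[A=58 B=26] avail[A=55 B=26] open={R1}
Step 2: commit R1 -> on_hand[A=55 B=26] avail[A=55 B=26] open={}
Step 3: reserve R2 A 8 -> on_hand[A=55 B=26] avail[A=47 B=26] open={R2}
Step 4: reserve R3 B 3 -> on_hand[A=55 B=26] avail[A=47 B=23] open={R2,R3}
Step 5: reserve R4 A 4 -> on_hand[A=55 B=26] avail[A=43 B=23] open={R2,R3,R4}
Step 6: commit R2 -> on_hand[A=47 B=26] avail[A=43 B=23] open={R3,R4}
Step 7: reserve R5 B 7 -> on_hand[A=47 B=26] avail[A=43 B=16] open={R3,R4,R5}
Step 8: cancel R3 -> on_hand[A=47 B=26] avail[A=43 B=19] open={R4,R5}
Step 9: reserve R6 A 6 -> on_hand[A=47 B=26] avail[A=37 B=19] open={R4,R5,R6}
Step 10: reserve R7 A 6 -> on_hand[A=47 B=26] avail[A=31 B=19] open={R4,R5,R6,R7}
Open reservations: ['R4', 'R5', 'R6', 'R7'] -> 4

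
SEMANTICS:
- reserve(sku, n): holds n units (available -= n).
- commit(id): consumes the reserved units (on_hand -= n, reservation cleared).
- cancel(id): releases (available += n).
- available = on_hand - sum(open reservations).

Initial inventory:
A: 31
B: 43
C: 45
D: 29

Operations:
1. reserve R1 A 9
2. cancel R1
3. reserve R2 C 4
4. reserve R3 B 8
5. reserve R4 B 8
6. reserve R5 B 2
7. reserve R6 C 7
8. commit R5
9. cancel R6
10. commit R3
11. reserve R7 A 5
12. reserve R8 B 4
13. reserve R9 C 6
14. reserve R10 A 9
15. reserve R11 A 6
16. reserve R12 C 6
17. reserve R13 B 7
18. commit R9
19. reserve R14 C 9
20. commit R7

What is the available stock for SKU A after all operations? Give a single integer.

Step 1: reserve R1 A 9 -> on_hand[A=31 B=43 C=45 D=29] avail[A=22 B=43 C=45 D=29] open={R1}
Step 2: cancel R1 -> on_hand[A=31 B=43 C=45 D=29] avail[A=31 B=43 C=45 D=29] open={}
Step 3: reserve R2 C 4 -> on_hand[A=31 B=43 C=45 D=29] avail[A=31 B=43 C=41 D=29] open={R2}
Step 4: reserve R3 B 8 -> on_hand[A=31 B=43 C=45 D=29] avail[A=31 B=35 C=41 D=29] open={R2,R3}
Step 5: reserve R4 B 8 -> on_hand[A=31 B=43 C=45 D=29] avail[A=31 B=27 C=41 D=29] open={R2,R3,R4}
Step 6: reserve R5 B 2 -> on_hand[A=31 B=43 C=45 D=29] avail[A=31 B=25 C=41 D=29] open={R2,R3,R4,R5}
Step 7: reserve R6 C 7 -> on_hand[A=31 B=43 C=45 D=29] avail[A=31 B=25 C=34 D=29] open={R2,R3,R4,R5,R6}
Step 8: commit R5 -> on_hand[A=31 B=41 C=45 D=29] avail[A=31 B=25 C=34 D=29] open={R2,R3,R4,R6}
Step 9: cancel R6 -> on_hand[A=31 B=41 C=45 D=29] avail[A=31 B=25 C=41 D=29] open={R2,R3,R4}
Step 10: commit R3 -> on_hand[A=31 B=33 C=45 D=29] avail[A=31 B=25 C=41 D=29] open={R2,R4}
Step 11: reserve R7 A 5 -> on_hand[A=31 B=33 C=45 D=29] avail[A=26 B=25 C=41 D=29] open={R2,R4,R7}
Step 12: reserve R8 B 4 -> on_hand[A=31 B=33 C=45 D=29] avail[A=26 B=21 C=41 D=29] open={R2,R4,R7,R8}
Step 13: reserve R9 C 6 -> on_hand[A=31 B=33 C=45 D=29] avail[A=26 B=21 C=35 D=29] open={R2,R4,R7,R8,R9}
Step 14: reserve R10 A 9 -> on_hand[A=31 B=33 C=45 D=29] avail[A=17 B=21 C=35 D=29] open={R10,R2,R4,R7,R8,R9}
Step 15: reserve R11 A 6 -> on_hand[A=31 B=33 C=45 D=29] avail[A=11 B=21 C=35 D=29] open={R10,R11,R2,R4,R7,R8,R9}
Step 16: reserve R12 C 6 -> on_hand[A=31 B=33 C=45 D=29] avail[A=11 B=21 C=29 D=29] open={R10,R11,R12,R2,R4,R7,R8,R9}
Step 17: reserve R13 B 7 -> on_hand[A=31 B=33 C=45 D=29] avail[A=11 B=14 C=29 D=29] open={R10,R11,R12,R13,R2,R4,R7,R8,R9}
Step 18: commit R9 -> on_hand[A=31 B=33 C=39 D=29] avail[A=11 B=14 C=29 D=29] open={R10,R11,R12,R13,R2,R4,R7,R8}
Step 19: reserve R14 C 9 -> on_hand[A=31 B=33 C=39 D=29] avail[A=11 B=14 C=20 D=29] open={R10,R11,R12,R13,R14,R2,R4,R7,R8}
Step 20: commit R7 -> on_hand[A=26 B=33 C=39 D=29] avail[A=11 B=14 C=20 D=29] open={R10,R11,R12,R13,R14,R2,R4,R8}
Final available[A] = 11

Answer: 11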